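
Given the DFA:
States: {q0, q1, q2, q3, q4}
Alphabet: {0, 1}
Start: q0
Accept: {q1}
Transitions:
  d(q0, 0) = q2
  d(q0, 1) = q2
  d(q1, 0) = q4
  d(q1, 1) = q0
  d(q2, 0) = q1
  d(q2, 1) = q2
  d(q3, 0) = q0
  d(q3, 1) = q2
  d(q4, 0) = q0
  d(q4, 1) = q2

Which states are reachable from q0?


BFS from q0:
  layer 0: {q0}
  layer 1: {q2}
  layer 2: {q1}
  layer 3: {q4}

{q0, q1, q2, q4}


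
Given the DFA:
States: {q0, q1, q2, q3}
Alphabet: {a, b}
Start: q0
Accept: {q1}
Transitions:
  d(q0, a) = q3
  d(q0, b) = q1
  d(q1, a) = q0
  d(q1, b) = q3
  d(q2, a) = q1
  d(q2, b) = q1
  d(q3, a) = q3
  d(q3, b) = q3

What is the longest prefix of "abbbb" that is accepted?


Run the DFA, marking each prefix where the state is accepting:
  "" -> q0 [reject]
  "a" -> q3 [reject]
  "ab" -> q3 [reject]
  "abb" -> q3 [reject]
  "abbb" -> q3 [reject]
  "abbbb" -> q3 [reject]

No prefix is accepted


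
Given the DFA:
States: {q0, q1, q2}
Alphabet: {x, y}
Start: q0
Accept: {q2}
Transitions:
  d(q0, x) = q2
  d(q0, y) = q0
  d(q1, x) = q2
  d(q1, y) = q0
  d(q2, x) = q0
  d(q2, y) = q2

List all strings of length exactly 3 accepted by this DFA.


All strings of length 3: 8 total
Accepted: 4

"xxx", "xyy", "yxy", "yyx"


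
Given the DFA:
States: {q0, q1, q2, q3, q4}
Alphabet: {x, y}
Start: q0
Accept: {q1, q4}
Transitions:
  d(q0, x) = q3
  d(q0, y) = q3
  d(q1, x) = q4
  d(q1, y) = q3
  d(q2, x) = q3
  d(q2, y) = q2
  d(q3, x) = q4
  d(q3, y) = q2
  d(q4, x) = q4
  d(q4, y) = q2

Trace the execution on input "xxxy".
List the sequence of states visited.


Input: xxxy
d(q0, x) = q3
d(q3, x) = q4
d(q4, x) = q4
d(q4, y) = q2


q0 -> q3 -> q4 -> q4 -> q2


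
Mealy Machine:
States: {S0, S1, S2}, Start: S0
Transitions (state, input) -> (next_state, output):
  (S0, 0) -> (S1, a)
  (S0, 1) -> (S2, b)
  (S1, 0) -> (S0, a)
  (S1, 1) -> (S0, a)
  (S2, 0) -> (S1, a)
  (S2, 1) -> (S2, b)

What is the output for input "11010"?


Step-by-step:
  (S0, 1) -> (S2, b)
  (S2, 1) -> (S2, b)
  (S2, 0) -> (S1, a)
  (S1, 1) -> (S0, a)
  (S0, 0) -> (S1, a)

"bbaaa"


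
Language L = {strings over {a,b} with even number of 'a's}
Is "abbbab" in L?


count('a') = 2; 2 mod 2 = 0

Yes, "abbbab" is in L


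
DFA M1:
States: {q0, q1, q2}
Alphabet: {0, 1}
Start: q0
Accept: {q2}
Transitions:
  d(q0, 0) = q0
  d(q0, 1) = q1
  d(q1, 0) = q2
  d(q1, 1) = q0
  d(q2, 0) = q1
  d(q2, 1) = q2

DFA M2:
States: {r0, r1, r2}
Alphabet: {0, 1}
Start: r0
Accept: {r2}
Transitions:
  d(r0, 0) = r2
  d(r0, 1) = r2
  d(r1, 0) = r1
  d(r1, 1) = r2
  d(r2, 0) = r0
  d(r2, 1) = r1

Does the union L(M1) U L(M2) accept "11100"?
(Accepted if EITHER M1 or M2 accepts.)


M1: final=q1 accepted=False
M2: final=r2 accepted=True

Yes, union accepts


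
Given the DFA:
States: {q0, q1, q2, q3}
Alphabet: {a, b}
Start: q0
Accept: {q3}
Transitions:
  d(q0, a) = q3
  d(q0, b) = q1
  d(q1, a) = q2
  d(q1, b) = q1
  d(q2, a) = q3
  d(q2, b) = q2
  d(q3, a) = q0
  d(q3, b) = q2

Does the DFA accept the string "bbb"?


Trace: q0 -> q1 -> q1 -> q1
Final state: q1
Accept states: {q3}

No, rejected (final state q1 is not an accept state)


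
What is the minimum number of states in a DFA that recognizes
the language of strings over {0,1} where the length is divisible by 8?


States track (length) mod 8.
Need 8 states: one per remainder 0..7; accept = remainder 0.

8


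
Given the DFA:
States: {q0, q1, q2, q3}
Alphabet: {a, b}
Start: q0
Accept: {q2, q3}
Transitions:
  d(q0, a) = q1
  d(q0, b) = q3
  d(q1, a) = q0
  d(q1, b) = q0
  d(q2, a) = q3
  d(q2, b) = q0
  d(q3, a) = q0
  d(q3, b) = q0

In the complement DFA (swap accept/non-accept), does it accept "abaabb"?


Trace: q0 -> q1 -> q0 -> q1 -> q0 -> q3 -> q0
Final: q0
Original accept: {q2, q3}
Complement: q0 is not in original accept

Yes, complement accepts (original rejects)


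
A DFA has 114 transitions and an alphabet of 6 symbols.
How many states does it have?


Each state has exactly one transition per symbol.
states = transitions / |alphabet| = 114 / 6 = 19

19


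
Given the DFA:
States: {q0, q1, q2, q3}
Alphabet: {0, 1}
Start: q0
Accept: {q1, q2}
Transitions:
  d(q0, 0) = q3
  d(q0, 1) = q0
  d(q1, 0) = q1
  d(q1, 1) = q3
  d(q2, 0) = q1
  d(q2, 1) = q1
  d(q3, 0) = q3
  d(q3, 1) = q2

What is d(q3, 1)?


Looking up transition d(q3, 1)

q2


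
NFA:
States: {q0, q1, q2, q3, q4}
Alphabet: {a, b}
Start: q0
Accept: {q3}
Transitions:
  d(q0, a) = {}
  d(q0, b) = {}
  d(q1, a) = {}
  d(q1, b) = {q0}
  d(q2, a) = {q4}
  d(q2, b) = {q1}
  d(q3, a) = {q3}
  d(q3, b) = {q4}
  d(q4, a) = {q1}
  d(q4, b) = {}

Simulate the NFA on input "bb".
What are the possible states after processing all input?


Start: {q0}
  --b--> {}
  --b--> {}

{} (empty set, no valid transitions)


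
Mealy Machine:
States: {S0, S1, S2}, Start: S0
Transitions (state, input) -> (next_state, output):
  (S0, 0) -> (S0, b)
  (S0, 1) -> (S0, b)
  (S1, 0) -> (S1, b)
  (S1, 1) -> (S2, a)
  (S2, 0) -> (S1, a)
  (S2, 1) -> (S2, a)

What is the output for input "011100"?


Step-by-step:
  (S0, 0) -> (S0, b)
  (S0, 1) -> (S0, b)
  (S0, 1) -> (S0, b)
  (S0, 1) -> (S0, b)
  (S0, 0) -> (S0, b)
  (S0, 0) -> (S0, b)

"bbbbbb"


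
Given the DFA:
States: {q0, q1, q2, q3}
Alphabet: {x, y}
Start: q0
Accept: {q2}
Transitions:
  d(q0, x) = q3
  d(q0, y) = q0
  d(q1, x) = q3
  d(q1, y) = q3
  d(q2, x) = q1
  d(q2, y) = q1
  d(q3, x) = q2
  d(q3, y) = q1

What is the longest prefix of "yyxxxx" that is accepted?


Run the DFA, marking each prefix where the state is accepting:
  "" -> q0 [reject]
  "y" -> q0 [reject]
  "yy" -> q0 [reject]
  "yyx" -> q3 [reject]
  "yyxx" -> q2 [accept]
  "yyxxx" -> q1 [reject]
  "yyxxxx" -> q3 [reject]

"yyxx"


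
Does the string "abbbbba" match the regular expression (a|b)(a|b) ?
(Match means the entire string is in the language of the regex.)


|string| = 7; first = 'a'; last = 'a'

No, "abbbbba" does not match (a|b)(a|b)


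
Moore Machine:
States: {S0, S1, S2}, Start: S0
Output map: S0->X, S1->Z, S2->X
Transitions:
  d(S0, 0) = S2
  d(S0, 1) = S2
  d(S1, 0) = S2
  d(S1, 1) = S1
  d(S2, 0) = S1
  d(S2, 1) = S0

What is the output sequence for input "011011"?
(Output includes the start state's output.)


Start: S0 (output X)
  --0--> S2 (output X)
  --1--> S0 (output X)
  --1--> S2 (output X)
  --0--> S1 (output Z)
  --1--> S1 (output Z)
  --1--> S1 (output Z)

"XXXXZZZ"


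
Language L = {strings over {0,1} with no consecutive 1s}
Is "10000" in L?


'11' does not occur

Yes, "10000" is in L


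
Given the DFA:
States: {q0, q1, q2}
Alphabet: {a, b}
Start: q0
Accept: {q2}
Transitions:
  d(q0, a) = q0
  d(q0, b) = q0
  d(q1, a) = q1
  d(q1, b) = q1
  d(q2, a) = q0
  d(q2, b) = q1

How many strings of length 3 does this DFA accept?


Enumerating all length-3 strings:
  "aaa" -> q0 [reject]
  "aab" -> q0 [reject]
  "aba" -> q0 [reject]
  "abb" -> q0 [reject]
  "baa" -> q0 [reject]
  "bab" -> q0 [reject]
  "bba" -> q0 [reject]
  "bbb" -> q0 [reject]

0 out of 8


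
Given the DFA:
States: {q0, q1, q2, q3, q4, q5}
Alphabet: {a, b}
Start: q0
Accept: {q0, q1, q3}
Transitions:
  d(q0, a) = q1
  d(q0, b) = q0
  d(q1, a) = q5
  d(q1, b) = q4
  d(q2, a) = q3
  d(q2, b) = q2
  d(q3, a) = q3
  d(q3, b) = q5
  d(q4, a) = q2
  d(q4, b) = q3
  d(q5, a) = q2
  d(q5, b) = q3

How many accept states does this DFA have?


Accept states listed: {q0, q1, q3}
Counting: q0(1) q1(2) q3(3)

3


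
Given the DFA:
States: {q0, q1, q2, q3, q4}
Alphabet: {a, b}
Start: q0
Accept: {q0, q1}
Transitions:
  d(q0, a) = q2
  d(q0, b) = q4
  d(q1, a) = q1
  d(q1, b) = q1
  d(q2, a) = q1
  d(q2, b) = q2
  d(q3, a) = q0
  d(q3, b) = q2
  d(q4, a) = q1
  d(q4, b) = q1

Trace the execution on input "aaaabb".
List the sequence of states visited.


Input: aaaabb
d(q0, a) = q2
d(q2, a) = q1
d(q1, a) = q1
d(q1, a) = q1
d(q1, b) = q1
d(q1, b) = q1


q0 -> q2 -> q1 -> q1 -> q1 -> q1 -> q1


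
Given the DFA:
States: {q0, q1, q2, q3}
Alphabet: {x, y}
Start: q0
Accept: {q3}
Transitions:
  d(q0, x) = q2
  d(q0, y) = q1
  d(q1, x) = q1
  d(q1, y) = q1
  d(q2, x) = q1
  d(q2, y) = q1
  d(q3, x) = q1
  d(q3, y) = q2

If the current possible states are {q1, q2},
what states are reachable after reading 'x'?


Apply transition on 'x' from each current state:
  d(q1, x) = q1
  d(q2, x) = q1

{q1}


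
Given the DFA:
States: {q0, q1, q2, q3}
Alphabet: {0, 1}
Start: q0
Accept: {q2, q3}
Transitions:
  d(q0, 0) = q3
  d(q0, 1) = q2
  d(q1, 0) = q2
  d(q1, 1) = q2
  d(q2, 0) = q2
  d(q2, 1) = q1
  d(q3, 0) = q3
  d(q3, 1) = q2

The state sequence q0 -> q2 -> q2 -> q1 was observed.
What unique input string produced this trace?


Trace back each transition to find the symbol:
  q0 --[1]--> q2
  q2 --[0]--> q2
  q2 --[1]--> q1

"101"


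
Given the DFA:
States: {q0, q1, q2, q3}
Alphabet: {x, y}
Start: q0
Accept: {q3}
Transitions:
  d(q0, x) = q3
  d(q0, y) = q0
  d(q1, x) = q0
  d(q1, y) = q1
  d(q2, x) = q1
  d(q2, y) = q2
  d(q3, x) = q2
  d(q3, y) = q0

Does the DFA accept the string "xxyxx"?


Trace: q0 -> q3 -> q2 -> q2 -> q1 -> q0
Final state: q0
Accept states: {q3}

No, rejected (final state q0 is not an accept state)


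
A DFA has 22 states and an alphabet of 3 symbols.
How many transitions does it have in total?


Each state has exactly one transition per symbol.
22 * 3 = 66

66


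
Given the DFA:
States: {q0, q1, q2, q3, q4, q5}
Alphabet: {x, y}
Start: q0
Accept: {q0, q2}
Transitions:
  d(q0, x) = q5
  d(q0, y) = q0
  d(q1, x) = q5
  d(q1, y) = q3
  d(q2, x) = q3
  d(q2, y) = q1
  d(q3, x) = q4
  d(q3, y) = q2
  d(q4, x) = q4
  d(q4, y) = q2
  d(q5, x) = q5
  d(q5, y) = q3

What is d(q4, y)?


Looking up transition d(q4, y)

q2


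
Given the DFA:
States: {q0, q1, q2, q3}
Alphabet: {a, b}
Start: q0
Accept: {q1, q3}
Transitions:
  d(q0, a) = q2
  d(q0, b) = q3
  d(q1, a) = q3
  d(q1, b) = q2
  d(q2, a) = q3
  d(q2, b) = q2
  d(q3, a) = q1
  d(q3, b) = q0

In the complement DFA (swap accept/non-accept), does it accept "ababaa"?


Trace: q0 -> q2 -> q2 -> q3 -> q0 -> q2 -> q3
Final: q3
Original accept: {q1, q3}
Complement: q3 is in original accept

No, complement rejects (original accepts)


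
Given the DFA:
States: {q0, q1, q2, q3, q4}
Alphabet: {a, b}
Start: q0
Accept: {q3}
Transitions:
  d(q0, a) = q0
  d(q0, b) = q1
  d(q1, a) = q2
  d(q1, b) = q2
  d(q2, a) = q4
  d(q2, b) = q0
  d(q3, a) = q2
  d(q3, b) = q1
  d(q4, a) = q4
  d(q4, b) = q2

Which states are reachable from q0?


BFS from q0:
  layer 0: {q0}
  layer 1: {q1}
  layer 2: {q2}
  layer 3: {q4}

{q0, q1, q2, q4}


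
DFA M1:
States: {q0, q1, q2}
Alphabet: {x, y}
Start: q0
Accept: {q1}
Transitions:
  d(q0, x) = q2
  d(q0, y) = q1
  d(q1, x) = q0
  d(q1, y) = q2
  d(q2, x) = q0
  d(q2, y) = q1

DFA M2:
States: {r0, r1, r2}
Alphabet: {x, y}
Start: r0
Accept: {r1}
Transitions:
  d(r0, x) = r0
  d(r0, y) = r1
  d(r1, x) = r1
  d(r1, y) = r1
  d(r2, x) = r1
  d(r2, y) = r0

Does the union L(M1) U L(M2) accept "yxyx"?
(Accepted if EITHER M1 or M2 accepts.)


M1: final=q0 accepted=False
M2: final=r1 accepted=True

Yes, union accepts


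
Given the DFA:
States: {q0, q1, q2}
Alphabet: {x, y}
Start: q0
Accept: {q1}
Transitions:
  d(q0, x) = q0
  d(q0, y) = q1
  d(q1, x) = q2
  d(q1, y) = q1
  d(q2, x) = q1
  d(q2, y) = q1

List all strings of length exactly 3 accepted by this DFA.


All strings of length 3: 8 total
Accepted: 5

"xxy", "xyy", "yxx", "yxy", "yyy"


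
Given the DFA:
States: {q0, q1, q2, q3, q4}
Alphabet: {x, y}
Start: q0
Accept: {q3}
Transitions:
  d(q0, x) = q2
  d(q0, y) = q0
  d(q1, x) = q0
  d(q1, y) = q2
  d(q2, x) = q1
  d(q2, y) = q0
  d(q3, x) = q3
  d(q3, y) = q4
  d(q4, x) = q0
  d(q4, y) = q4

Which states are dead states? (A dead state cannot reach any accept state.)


Forward reachability from each state:
  q0 -> reaches {q0, q1, q2}, no accept state (dead)
  q1 -> reaches {q0, q1, q2}, no accept state (dead)
  q2 -> reaches {q0, q1, q2}, no accept state (dead)
  q3 -> reaches accept state q3 (live)
  q4 -> reaches {q0, q1, q2, q4}, no accept state (dead)

{q0, q1, q2, q4}


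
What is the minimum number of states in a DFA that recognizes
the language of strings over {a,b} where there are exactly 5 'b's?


States: count = 0, 1, ..., 5 (that's 6 states), plus a dead state for count > 5.
Total: 6 + 1 = 7. Accept = count-5 state.

7


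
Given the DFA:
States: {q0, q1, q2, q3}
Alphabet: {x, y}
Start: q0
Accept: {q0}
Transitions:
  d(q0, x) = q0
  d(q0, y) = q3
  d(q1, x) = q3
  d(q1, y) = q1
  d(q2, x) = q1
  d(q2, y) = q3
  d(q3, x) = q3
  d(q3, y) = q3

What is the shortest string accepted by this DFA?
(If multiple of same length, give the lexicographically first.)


BFS by string length (lex-first path to each state shown):
  len 0: q0<-""
Found accept state at length 0.

"" (empty string)


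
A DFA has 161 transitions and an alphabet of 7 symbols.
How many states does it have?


Each state has exactly one transition per symbol.
states = transitions / |alphabet| = 161 / 7 = 23

23


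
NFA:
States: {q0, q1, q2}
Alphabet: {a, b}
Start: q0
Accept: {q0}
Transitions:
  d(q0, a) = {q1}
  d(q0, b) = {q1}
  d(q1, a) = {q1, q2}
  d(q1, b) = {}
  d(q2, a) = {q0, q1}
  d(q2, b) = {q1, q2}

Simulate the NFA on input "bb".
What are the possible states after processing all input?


Start: {q0}
  --b--> {q1}
  --b--> {}

{} (empty set, no valid transitions)


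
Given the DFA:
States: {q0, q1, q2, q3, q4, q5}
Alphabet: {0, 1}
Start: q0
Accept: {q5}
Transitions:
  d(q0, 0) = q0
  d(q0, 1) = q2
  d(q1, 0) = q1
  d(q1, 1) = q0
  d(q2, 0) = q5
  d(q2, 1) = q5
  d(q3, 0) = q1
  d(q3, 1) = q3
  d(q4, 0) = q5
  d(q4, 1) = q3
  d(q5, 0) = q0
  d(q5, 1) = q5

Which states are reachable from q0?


BFS from q0:
  layer 0: {q0}
  layer 1: {q2}
  layer 2: {q5}

{q0, q2, q5}


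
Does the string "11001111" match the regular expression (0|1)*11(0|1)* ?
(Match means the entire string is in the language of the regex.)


|string| = 8; first = '1'; last = '1'

Yes, "11001111" matches (0|1)*11(0|1)*


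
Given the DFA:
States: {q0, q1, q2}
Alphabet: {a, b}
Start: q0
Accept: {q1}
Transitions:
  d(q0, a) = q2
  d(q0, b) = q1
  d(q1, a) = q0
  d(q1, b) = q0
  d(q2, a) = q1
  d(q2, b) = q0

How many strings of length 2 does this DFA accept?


Enumerating all length-2 strings:
  "aa" -> q1 [accept]
  "ab" -> q0 [reject]
  "ba" -> q0 [reject]
  "bb" -> q0 [reject]

1 out of 4


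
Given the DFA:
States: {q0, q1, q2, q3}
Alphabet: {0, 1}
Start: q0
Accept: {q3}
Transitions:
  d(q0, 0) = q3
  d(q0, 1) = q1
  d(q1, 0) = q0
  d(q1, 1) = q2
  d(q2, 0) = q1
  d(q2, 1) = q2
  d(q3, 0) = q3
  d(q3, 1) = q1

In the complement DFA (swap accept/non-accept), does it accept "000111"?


Trace: q0 -> q3 -> q3 -> q3 -> q1 -> q2 -> q2
Final: q2
Original accept: {q3}
Complement: q2 is not in original accept

Yes, complement accepts (original rejects)


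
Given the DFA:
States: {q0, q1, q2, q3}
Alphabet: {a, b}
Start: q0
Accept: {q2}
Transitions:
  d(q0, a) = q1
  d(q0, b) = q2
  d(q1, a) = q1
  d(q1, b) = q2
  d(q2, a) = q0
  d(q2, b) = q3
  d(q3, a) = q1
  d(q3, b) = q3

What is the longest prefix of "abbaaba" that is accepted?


Run the DFA, marking each prefix where the state is accepting:
  "" -> q0 [reject]
  "a" -> q1 [reject]
  "ab" -> q2 [accept]
  "abb" -> q3 [reject]
  "abba" -> q1 [reject]
  "abbaa" -> q1 [reject]
  "abbaab" -> q2 [accept]
  "abbaaba" -> q0 [reject]

"abbaab"


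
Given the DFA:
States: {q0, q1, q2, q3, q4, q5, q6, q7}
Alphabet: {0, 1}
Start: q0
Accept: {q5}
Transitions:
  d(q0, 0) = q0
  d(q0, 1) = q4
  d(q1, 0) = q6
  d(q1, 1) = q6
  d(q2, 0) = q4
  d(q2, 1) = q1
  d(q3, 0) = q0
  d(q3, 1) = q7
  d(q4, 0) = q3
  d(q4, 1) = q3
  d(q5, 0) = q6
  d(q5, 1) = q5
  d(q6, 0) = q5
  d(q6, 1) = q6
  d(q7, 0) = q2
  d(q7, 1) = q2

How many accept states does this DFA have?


Accept states listed: {q5}
Counting: q5(1)

1


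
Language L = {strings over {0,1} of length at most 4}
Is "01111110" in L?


length = 8

No, "01111110" is not in L


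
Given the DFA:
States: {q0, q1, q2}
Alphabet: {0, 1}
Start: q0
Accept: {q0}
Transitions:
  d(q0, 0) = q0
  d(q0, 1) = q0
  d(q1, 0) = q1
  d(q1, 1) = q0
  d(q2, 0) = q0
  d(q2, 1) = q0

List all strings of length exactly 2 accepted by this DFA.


All strings of length 2: 4 total
Accepted: 4

"00", "01", "10", "11"


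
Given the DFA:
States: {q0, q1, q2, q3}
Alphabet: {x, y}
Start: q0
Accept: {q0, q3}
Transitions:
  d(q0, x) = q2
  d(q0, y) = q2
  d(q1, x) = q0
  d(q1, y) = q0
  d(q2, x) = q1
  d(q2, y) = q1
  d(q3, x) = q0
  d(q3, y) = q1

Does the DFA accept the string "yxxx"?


Trace: q0 -> q2 -> q1 -> q0 -> q2
Final state: q2
Accept states: {q0, q3}

No, rejected (final state q2 is not an accept state)


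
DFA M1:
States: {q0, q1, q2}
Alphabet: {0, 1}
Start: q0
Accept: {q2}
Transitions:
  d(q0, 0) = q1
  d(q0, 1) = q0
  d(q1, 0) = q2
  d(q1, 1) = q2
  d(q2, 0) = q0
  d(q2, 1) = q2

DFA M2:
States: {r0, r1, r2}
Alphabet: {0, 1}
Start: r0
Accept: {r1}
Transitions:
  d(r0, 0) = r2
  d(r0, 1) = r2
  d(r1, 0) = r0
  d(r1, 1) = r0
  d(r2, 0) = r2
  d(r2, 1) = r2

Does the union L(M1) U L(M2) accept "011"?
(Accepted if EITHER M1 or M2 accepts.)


M1: final=q2 accepted=True
M2: final=r2 accepted=False

Yes, union accepts


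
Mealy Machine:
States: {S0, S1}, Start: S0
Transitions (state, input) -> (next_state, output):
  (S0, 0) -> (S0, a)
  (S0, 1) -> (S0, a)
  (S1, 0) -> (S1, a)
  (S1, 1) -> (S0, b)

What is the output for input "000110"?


Step-by-step:
  (S0, 0) -> (S0, a)
  (S0, 0) -> (S0, a)
  (S0, 0) -> (S0, a)
  (S0, 1) -> (S0, a)
  (S0, 1) -> (S0, a)
  (S0, 0) -> (S0, a)

"aaaaaa"


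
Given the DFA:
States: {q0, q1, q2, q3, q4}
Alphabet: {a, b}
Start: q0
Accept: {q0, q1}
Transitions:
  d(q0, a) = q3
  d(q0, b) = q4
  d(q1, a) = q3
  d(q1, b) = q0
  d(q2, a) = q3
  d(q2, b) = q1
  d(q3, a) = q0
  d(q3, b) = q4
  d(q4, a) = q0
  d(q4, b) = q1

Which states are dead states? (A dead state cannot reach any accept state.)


Forward reachability from each state:
  q0 -> reaches accept state q0 (live)
  q1 -> reaches accept state q0 (live)
  q2 -> reaches accept state q0 (live)
  q3 -> reaches accept state q0 (live)
  q4 -> reaches accept state q0 (live)

None (all states can reach an accept state)


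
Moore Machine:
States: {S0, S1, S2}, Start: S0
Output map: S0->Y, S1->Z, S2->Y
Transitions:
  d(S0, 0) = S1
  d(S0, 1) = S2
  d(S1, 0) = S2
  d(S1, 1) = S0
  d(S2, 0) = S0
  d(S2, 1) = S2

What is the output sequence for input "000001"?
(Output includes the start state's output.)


Start: S0 (output Y)
  --0--> S1 (output Z)
  --0--> S2 (output Y)
  --0--> S0 (output Y)
  --0--> S1 (output Z)
  --0--> S2 (output Y)
  --1--> S2 (output Y)

"YZYYZYY"


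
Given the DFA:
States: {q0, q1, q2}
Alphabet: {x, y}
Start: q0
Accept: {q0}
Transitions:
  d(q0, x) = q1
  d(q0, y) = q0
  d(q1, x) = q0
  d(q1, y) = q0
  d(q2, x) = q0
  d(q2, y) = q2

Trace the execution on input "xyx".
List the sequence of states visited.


Input: xyx
d(q0, x) = q1
d(q1, y) = q0
d(q0, x) = q1


q0 -> q1 -> q0 -> q1


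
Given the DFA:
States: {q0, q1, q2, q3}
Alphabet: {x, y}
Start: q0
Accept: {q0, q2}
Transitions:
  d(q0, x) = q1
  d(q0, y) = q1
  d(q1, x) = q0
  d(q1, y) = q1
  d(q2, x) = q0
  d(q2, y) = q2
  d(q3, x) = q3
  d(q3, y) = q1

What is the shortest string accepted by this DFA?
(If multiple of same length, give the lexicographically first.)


BFS by string length (lex-first path to each state shown):
  len 0: q0<-""
Found accept state at length 0.

"" (empty string)


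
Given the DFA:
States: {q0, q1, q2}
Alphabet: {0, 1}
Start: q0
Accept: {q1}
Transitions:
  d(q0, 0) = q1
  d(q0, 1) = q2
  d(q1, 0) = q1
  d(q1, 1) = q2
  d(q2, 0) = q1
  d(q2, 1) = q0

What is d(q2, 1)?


Looking up transition d(q2, 1)

q0


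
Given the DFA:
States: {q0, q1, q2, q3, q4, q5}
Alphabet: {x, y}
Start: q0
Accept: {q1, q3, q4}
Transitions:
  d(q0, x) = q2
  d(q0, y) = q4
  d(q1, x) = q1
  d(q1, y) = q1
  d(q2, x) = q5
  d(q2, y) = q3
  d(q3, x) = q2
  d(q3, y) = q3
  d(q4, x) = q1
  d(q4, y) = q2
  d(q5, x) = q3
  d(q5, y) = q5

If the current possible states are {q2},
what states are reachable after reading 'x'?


Apply transition on 'x' from each current state:
  d(q2, x) = q5

{q5}


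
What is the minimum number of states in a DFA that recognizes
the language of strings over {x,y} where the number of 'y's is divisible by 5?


States track (count of 'y') mod 5.
Need 5 states: one per remainder 0..4; accept = remainder 0.

5


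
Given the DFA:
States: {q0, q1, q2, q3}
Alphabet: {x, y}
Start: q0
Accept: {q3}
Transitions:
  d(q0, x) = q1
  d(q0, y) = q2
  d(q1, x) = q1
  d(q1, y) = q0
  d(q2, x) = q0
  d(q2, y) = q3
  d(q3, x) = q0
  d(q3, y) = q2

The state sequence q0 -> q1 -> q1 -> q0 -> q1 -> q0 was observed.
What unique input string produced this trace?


Trace back each transition to find the symbol:
  q0 --[x]--> q1
  q1 --[x]--> q1
  q1 --[y]--> q0
  q0 --[x]--> q1
  q1 --[y]--> q0

"xxyxy"


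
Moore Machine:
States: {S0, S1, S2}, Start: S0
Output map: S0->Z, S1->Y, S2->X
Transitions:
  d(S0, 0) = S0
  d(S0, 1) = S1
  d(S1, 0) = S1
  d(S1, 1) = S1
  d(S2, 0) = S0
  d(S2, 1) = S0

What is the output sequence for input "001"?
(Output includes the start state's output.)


Start: S0 (output Z)
  --0--> S0 (output Z)
  --0--> S0 (output Z)
  --1--> S1 (output Y)

"ZZZY"


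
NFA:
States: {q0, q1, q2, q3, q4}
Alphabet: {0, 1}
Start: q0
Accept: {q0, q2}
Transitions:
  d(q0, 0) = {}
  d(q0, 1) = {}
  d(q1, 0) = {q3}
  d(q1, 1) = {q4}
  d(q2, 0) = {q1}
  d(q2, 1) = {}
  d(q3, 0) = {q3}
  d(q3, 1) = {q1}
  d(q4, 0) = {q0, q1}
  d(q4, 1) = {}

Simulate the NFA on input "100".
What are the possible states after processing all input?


Start: {q0}
  --1--> {}
  --0--> {}
  --0--> {}

{} (empty set, no valid transitions)


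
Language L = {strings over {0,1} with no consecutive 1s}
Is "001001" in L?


'11' does not occur

Yes, "001001" is in L


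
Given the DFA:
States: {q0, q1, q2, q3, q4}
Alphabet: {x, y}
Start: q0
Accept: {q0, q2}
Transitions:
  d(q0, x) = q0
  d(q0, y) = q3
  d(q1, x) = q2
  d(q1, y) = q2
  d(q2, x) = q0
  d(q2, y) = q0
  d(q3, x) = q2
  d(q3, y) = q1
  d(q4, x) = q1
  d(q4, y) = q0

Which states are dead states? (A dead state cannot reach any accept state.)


Forward reachability from each state:
  q0 -> reaches accept state q0 (live)
  q1 -> reaches accept state q0 (live)
  q2 -> reaches accept state q0 (live)
  q3 -> reaches accept state q0 (live)
  q4 -> reaches accept state q0 (live)

None (all states can reach an accept state)


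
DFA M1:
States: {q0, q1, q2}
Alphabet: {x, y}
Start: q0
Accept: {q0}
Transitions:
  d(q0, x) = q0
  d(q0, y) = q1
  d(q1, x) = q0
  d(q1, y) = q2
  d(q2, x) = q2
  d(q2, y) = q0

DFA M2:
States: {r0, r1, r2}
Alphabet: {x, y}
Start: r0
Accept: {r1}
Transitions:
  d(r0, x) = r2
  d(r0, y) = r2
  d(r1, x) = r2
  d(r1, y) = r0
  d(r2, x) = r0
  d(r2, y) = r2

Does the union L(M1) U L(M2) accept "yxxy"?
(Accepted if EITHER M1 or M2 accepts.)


M1: final=q1 accepted=False
M2: final=r2 accepted=False

No, union rejects (neither accepts)


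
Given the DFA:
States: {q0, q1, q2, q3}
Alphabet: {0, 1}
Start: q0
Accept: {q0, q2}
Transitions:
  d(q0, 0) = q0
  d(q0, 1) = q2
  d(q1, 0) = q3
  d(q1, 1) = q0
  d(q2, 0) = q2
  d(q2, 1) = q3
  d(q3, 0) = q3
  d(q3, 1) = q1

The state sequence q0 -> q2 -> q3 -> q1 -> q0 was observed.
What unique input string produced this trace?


Trace back each transition to find the symbol:
  q0 --[1]--> q2
  q2 --[1]--> q3
  q3 --[1]--> q1
  q1 --[1]--> q0

"1111"


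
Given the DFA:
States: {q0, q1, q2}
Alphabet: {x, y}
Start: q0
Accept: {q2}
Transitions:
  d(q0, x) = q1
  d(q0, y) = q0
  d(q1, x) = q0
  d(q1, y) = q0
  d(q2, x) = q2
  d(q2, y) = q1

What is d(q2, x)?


Looking up transition d(q2, x)

q2


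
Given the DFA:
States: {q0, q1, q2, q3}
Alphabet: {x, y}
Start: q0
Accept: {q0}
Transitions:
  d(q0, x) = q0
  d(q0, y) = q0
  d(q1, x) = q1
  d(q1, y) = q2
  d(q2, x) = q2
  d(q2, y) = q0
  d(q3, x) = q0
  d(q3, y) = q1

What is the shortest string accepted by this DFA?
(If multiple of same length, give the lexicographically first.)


BFS by string length (lex-first path to each state shown):
  len 0: q0<-""
Found accept state at length 0.

"" (empty string)


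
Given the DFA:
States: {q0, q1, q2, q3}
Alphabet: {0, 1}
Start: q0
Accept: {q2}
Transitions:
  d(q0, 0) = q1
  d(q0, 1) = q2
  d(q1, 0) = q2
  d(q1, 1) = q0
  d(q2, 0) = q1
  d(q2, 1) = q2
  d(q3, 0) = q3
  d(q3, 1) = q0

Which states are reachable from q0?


BFS from q0:
  layer 0: {q0}
  layer 1: {q1, q2}

{q0, q1, q2}


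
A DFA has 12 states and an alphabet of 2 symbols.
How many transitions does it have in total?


Each state has exactly one transition per symbol.
12 * 2 = 24

24


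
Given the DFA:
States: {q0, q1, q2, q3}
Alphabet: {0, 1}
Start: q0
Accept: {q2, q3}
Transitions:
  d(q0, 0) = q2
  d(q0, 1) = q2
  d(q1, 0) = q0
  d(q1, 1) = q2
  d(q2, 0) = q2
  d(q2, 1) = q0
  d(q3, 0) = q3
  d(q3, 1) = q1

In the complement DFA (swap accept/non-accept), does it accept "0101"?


Trace: q0 -> q2 -> q0 -> q2 -> q0
Final: q0
Original accept: {q2, q3}
Complement: q0 is not in original accept

Yes, complement accepts (original rejects)


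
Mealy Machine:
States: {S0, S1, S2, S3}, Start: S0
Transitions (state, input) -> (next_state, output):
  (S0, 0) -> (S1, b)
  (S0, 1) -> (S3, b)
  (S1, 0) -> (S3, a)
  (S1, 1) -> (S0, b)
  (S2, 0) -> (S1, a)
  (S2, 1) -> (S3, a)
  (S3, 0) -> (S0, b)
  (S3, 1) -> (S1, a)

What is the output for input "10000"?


Step-by-step:
  (S0, 1) -> (S3, b)
  (S3, 0) -> (S0, b)
  (S0, 0) -> (S1, b)
  (S1, 0) -> (S3, a)
  (S3, 0) -> (S0, b)

"bbbab"


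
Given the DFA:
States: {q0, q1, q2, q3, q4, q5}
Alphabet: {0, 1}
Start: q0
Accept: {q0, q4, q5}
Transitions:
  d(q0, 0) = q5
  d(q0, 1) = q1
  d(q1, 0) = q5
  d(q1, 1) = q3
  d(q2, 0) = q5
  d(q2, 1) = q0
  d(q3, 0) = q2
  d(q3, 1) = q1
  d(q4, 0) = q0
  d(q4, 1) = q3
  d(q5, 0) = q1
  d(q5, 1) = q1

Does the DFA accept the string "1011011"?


Trace: q0 -> q1 -> q5 -> q1 -> q3 -> q2 -> q0 -> q1
Final state: q1
Accept states: {q0, q4, q5}

No, rejected (final state q1 is not an accept state)


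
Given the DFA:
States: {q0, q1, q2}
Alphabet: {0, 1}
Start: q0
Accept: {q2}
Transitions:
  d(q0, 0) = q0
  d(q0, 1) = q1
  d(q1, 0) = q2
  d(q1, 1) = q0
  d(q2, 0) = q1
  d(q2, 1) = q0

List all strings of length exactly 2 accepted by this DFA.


All strings of length 2: 4 total
Accepted: 1

"10"


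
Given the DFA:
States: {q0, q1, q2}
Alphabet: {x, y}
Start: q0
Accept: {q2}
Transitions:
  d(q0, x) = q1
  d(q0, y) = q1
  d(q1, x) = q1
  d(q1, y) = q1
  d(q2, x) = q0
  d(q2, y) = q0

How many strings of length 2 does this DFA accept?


Enumerating all length-2 strings:
  "xx" -> q1 [reject]
  "xy" -> q1 [reject]
  "yx" -> q1 [reject]
  "yy" -> q1 [reject]

0 out of 4


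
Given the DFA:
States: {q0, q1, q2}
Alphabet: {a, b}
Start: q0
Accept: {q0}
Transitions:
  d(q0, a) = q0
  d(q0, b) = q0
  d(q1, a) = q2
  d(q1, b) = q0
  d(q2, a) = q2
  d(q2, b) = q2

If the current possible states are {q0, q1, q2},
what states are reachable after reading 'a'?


Apply transition on 'a' from each current state:
  d(q0, a) = q0
  d(q1, a) = q2
  d(q2, a) = q2

{q0, q2}


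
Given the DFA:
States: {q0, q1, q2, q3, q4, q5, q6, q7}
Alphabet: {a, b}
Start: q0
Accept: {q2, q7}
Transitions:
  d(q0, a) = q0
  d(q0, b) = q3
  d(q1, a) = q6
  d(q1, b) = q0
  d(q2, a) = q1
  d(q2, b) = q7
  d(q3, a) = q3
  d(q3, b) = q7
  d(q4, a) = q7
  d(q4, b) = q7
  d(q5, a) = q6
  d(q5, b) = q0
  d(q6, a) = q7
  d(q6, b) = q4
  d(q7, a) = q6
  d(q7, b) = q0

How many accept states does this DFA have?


Accept states listed: {q2, q7}
Counting: q2(1) q7(2)

2


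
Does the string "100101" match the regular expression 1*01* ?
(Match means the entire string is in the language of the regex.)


|string| = 6; first = '1'; last = '1'

No, "100101" does not match 1*01*


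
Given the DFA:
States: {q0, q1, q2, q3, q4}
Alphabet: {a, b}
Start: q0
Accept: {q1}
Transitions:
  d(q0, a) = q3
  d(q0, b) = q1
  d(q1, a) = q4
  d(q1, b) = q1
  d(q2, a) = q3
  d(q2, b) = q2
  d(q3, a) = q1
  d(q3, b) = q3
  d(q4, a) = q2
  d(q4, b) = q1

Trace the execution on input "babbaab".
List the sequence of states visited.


Input: babbaab
d(q0, b) = q1
d(q1, a) = q4
d(q4, b) = q1
d(q1, b) = q1
d(q1, a) = q4
d(q4, a) = q2
d(q2, b) = q2


q0 -> q1 -> q4 -> q1 -> q1 -> q4 -> q2 -> q2


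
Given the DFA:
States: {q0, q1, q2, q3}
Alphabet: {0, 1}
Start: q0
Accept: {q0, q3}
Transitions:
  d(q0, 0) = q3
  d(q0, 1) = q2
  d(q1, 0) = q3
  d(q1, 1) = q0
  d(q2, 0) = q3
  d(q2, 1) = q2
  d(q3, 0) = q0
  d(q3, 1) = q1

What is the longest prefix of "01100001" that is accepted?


Run the DFA, marking each prefix where the state is accepting:
  "" -> q0 [accept]
  "0" -> q3 [accept]
  "01" -> q1 [reject]
  "011" -> q0 [accept]
  "0110" -> q3 [accept]
  "01100" -> q0 [accept]
  "011000" -> q3 [accept]
  "0110000" -> q0 [accept]
  "01100001" -> q2 [reject]

"0110000"


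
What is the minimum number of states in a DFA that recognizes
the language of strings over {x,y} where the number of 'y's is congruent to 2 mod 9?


States track (count of 'y') mod 9.
Need 9 states: one per remainder 0..8; accept = remainder 2.

9


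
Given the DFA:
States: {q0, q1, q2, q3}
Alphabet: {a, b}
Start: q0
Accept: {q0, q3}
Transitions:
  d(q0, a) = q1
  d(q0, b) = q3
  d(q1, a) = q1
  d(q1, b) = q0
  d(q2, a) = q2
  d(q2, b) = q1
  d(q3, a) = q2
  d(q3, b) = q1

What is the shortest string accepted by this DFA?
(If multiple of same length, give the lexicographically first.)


BFS by string length (lex-first path to each state shown):
  len 0: q0<-""
Found accept state at length 0.

"" (empty string)


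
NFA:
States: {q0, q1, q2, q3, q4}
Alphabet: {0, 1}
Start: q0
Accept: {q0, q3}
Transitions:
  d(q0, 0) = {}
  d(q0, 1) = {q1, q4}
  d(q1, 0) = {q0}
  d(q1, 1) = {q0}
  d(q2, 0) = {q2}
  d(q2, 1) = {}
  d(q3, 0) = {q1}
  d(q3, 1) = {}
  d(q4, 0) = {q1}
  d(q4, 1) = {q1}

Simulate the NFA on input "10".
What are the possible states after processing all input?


Start: {q0}
  --1--> {q1, q4}
  --0--> {q0, q1}

{q0, q1}


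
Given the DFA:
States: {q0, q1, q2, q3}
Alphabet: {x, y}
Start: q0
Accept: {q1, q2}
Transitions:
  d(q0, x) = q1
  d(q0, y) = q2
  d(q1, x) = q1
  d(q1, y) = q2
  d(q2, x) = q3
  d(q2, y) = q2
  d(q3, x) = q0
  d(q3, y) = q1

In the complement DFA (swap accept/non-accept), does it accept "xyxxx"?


Trace: q0 -> q1 -> q2 -> q3 -> q0 -> q1
Final: q1
Original accept: {q1, q2}
Complement: q1 is in original accept

No, complement rejects (original accepts)


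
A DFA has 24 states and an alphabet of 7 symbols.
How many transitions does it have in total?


Each state has exactly one transition per symbol.
24 * 7 = 168

168


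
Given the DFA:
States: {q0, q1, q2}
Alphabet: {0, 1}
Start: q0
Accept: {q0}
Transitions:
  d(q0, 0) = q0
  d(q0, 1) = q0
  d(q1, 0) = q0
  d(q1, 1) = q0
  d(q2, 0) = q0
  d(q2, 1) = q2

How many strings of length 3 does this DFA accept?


Enumerating all length-3 strings:
  "000" -> q0 [accept]
  "001" -> q0 [accept]
  "010" -> q0 [accept]
  "011" -> q0 [accept]
  "100" -> q0 [accept]
  "101" -> q0 [accept]
  "110" -> q0 [accept]
  "111" -> q0 [accept]

8 out of 8


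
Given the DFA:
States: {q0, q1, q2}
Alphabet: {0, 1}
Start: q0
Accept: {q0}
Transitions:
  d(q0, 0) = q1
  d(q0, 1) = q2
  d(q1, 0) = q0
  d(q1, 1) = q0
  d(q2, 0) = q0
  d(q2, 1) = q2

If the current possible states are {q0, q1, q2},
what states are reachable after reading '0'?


Apply transition on '0' from each current state:
  d(q0, 0) = q1
  d(q1, 0) = q0
  d(q2, 0) = q0

{q0, q1}


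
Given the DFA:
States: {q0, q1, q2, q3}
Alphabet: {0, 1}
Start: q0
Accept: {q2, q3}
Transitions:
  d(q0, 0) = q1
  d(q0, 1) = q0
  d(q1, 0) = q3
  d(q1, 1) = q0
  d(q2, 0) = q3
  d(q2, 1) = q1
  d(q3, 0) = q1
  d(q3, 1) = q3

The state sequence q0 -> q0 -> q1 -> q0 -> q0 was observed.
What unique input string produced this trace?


Trace back each transition to find the symbol:
  q0 --[1]--> q0
  q0 --[0]--> q1
  q1 --[1]--> q0
  q0 --[1]--> q0

"1011"


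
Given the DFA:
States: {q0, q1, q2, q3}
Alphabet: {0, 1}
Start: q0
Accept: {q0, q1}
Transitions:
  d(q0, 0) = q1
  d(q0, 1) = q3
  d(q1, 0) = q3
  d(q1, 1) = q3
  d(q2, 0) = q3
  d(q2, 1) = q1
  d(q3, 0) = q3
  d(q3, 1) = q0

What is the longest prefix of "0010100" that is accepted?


Run the DFA, marking each prefix where the state is accepting:
  "" -> q0 [accept]
  "0" -> q1 [accept]
  "00" -> q3 [reject]
  "001" -> q0 [accept]
  "0010" -> q1 [accept]
  "00101" -> q3 [reject]
  "001010" -> q3 [reject]
  "0010100" -> q3 [reject]

"0010"


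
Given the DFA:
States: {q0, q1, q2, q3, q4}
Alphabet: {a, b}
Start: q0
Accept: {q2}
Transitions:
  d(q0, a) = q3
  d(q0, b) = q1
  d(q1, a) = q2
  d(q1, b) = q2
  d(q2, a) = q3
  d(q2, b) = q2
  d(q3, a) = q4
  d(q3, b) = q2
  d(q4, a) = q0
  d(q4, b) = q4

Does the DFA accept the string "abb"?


Trace: q0 -> q3 -> q2 -> q2
Final state: q2
Accept states: {q2}

Yes, accepted (final state q2 is an accept state)


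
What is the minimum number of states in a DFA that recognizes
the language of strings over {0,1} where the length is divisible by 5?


States track (length) mod 5.
Need 5 states: one per remainder 0..4; accept = remainder 0.

5


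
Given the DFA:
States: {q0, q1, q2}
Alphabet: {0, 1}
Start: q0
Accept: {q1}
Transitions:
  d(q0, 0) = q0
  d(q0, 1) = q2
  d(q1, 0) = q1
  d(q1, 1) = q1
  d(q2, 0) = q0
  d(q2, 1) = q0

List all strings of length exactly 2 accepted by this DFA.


All strings of length 2: 4 total
Accepted: 0

None


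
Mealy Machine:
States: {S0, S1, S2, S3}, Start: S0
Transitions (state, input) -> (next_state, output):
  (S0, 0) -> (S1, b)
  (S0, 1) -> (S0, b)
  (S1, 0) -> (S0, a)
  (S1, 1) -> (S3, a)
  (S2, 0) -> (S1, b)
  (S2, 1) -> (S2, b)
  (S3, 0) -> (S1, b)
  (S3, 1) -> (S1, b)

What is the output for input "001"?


Step-by-step:
  (S0, 0) -> (S1, b)
  (S1, 0) -> (S0, a)
  (S0, 1) -> (S0, b)

"bab"


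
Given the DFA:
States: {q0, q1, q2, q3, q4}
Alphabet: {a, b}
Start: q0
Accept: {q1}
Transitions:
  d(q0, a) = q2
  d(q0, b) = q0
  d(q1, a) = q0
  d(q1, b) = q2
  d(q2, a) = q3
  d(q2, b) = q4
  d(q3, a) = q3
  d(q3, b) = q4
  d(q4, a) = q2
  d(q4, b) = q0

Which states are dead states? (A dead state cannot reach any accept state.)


Forward reachability from each state:
  q0 -> reaches {q0, q2, q3, q4}, no accept state (dead)
  q1 -> reaches accept state q1 (live)
  q2 -> reaches {q0, q2, q3, q4}, no accept state (dead)
  q3 -> reaches {q0, q2, q3, q4}, no accept state (dead)
  q4 -> reaches {q0, q2, q3, q4}, no accept state (dead)

{q0, q2, q3, q4}


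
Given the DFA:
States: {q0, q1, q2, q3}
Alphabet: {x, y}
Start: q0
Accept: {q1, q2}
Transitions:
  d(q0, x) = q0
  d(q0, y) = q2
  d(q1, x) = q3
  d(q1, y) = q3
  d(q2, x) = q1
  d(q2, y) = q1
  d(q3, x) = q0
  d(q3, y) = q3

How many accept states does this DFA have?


Accept states listed: {q1, q2}
Counting: q1(1) q2(2)

2


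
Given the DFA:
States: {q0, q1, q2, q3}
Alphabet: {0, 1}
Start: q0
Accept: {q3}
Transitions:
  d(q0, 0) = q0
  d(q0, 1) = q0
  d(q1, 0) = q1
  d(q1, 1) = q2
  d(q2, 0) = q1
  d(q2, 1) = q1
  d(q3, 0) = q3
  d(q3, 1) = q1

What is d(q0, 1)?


Looking up transition d(q0, 1)

q0


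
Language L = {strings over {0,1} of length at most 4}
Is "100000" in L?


length = 6

No, "100000" is not in L


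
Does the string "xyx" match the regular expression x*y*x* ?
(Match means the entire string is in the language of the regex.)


|string| = 3; first = 'x'; last = 'x'

Yes, "xyx" matches x*y*x*


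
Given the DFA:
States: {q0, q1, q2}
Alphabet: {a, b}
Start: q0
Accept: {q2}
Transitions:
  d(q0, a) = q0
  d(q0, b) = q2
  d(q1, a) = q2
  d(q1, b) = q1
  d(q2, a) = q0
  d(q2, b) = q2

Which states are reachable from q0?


BFS from q0:
  layer 0: {q0}
  layer 1: {q2}

{q0, q2}


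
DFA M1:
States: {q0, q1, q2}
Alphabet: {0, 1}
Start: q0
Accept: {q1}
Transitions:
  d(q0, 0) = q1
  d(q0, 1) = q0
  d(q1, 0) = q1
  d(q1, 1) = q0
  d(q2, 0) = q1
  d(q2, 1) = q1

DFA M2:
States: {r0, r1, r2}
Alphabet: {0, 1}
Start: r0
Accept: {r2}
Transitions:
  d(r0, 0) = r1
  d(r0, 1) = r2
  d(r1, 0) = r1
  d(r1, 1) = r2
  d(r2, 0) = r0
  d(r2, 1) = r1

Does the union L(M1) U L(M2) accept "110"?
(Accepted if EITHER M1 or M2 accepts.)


M1: final=q1 accepted=True
M2: final=r1 accepted=False

Yes, union accepts


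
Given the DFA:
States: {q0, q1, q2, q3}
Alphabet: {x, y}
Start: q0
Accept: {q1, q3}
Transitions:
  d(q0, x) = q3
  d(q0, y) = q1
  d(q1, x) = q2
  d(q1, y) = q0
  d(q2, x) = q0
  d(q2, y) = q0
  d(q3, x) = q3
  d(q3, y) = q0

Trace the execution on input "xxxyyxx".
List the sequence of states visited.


Input: xxxyyxx
d(q0, x) = q3
d(q3, x) = q3
d(q3, x) = q3
d(q3, y) = q0
d(q0, y) = q1
d(q1, x) = q2
d(q2, x) = q0


q0 -> q3 -> q3 -> q3 -> q0 -> q1 -> q2 -> q0


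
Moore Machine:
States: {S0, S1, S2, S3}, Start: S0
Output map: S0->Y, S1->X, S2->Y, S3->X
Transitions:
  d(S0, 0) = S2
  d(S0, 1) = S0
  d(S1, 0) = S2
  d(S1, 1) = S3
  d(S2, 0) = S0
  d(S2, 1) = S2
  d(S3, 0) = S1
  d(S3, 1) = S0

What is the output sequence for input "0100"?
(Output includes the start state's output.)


Start: S0 (output Y)
  --0--> S2 (output Y)
  --1--> S2 (output Y)
  --0--> S0 (output Y)
  --0--> S2 (output Y)

"YYYYY"


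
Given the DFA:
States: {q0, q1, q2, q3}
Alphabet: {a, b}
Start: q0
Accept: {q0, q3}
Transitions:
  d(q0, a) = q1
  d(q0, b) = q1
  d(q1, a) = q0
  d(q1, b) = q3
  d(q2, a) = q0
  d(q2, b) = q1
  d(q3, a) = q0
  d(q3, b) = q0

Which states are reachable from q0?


BFS from q0:
  layer 0: {q0}
  layer 1: {q1}
  layer 2: {q3}

{q0, q1, q3}


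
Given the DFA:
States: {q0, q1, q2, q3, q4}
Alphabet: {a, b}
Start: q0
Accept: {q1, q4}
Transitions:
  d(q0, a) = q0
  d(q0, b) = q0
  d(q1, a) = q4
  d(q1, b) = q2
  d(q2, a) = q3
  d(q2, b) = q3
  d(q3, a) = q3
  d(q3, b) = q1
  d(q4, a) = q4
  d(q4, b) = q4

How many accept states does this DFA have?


Accept states listed: {q1, q4}
Counting: q1(1) q4(2)

2


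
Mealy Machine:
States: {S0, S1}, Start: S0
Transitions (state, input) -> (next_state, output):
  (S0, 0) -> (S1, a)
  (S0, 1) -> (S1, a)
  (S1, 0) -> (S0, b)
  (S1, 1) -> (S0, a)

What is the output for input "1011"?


Step-by-step:
  (S0, 1) -> (S1, a)
  (S1, 0) -> (S0, b)
  (S0, 1) -> (S1, a)
  (S1, 1) -> (S0, a)

"abaa"


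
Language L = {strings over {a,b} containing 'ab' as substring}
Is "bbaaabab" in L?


'ab' occurs at index 4

Yes, "bbaaabab" is in L


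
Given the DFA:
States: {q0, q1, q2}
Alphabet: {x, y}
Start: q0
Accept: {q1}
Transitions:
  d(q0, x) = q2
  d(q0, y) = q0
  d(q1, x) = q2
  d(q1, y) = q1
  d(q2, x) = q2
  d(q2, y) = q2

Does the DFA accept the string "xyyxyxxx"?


Trace: q0 -> q2 -> q2 -> q2 -> q2 -> q2 -> q2 -> q2 -> q2
Final state: q2
Accept states: {q1}

No, rejected (final state q2 is not an accept state)


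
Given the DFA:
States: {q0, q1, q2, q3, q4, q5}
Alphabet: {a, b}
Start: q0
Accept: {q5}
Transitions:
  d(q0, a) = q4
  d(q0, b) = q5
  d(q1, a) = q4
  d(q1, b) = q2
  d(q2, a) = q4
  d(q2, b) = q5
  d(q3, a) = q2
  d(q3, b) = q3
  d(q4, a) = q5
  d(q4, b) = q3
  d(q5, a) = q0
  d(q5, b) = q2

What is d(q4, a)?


Looking up transition d(q4, a)

q5


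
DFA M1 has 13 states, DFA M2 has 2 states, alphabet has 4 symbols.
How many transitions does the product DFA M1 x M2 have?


Product DFA has 13 * 2 = 26 states.
Each has 4 transitions: 26 * 4 = 104

104


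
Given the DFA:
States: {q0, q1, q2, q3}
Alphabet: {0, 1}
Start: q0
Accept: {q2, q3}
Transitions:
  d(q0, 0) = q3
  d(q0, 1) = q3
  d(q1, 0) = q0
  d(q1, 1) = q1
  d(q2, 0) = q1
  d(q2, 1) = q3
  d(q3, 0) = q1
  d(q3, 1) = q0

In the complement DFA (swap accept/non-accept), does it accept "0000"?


Trace: q0 -> q3 -> q1 -> q0 -> q3
Final: q3
Original accept: {q2, q3}
Complement: q3 is in original accept

No, complement rejects (original accepts)
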